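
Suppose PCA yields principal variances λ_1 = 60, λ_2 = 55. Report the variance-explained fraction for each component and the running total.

Step 1 — total variance = trace(Sigma) = Σ λ_i = 60 + 55 = 115.

Step 2 — fraction explained by component i = λ_i / Σ λ:
  PC1: 60/115 = 0.5217
  PC2: 55/115 = 0.4783

Step 3 — cumulative fraction after k components = (λ_1 + ... + λ_k) / Σ λ:
  k = 1: 60/115 = 0.5217
  k = 2: (60 + 55)/115 = 115/115 = 1

Summary (fraction, with percent):

explained: PC1 0.5217 (52.17%), PC2 0.4783 (47.83%);  cumulative: 0.5217, 1


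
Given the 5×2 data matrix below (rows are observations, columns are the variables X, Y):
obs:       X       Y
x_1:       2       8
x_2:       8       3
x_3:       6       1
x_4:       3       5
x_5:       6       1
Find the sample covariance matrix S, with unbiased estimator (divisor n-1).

Step 1 — column means:
  mean(X) = (2 + 8 + 6 + 3 + 6) / 5 = 25/5 = 5
  mean(Y) = (8 + 3 + 1 + 5 + 1) / 5 = 18/5 = 3.6

Step 2 — sample covariance S[i,j] = (1/(n-1)) · Σ_k (x_{k,i} - mean_i) · (x_{k,j} - mean_j), with n-1 = 4.
  S[X,X] = ((-3)·(-3) + (3)·(3) + (1)·(1) + (-2)·(-2) + (1)·(1)) / 4 = 24/4 = 6
  S[X,Y] = ((-3)·(4.4) + (3)·(-0.6) + (1)·(-2.6) + (-2)·(1.4) + (1)·(-2.6)) / 4 = -23/4 = -5.75
  S[Y,Y] = ((4.4)·(4.4) + (-0.6)·(-0.6) + (-2.6)·(-2.6) + (1.4)·(1.4) + (-2.6)·(-2.6)) / 4 = 35.2/4 = 8.8

S is symmetric (S[j,i] = S[i,j]). Assembling:

S = [[6, -5.75],
 [-5.75, 8.8]]


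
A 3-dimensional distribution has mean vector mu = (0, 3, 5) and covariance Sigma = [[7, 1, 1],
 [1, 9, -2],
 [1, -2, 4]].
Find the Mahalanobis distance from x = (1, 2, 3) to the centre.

Step 1 — centre the observation: (x - mu) = (1, -1, -2).

Step 2 — invert Sigma (cofactor / det for 3×3, or solve directly):
  Sigma^{-1} = [[0.1546, -0.029, -0.0531],
 [-0.029, 0.1304, 0.0725],
 [-0.0531, 0.0725, 0.2995]].

Step 3 — form the quadratic (x - mu)^T · Sigma^{-1} · (x - mu):
  Sigma^{-1} · (x - mu) = (0.2899, -0.3043, -0.7246).
  (x - mu)^T · [Sigma^{-1} · (x - mu)] = (1)·(0.2899) + (-1)·(-0.3043) + (-2)·(-0.7246) = 2.0435.

Step 4 — take square root: d = √(2.0435) ≈ 1.4295.

d(x, mu) = √(2.0435) ≈ 1.4295


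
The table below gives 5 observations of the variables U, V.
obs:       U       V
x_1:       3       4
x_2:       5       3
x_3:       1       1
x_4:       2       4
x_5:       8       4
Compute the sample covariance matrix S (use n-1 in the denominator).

Step 1 — column means:
  mean(U) = (3 + 5 + 1 + 2 + 8) / 5 = 19/5 = 3.8
  mean(V) = (4 + 3 + 1 + 4 + 4) / 5 = 16/5 = 3.2

Step 2 — sample covariance S[i,j] = (1/(n-1)) · Σ_k (x_{k,i} - mean_i) · (x_{k,j} - mean_j), with n-1 = 4.
  S[U,U] = ((-0.8)·(-0.8) + (1.2)·(1.2) + (-2.8)·(-2.8) + (-1.8)·(-1.8) + (4.2)·(4.2)) / 4 = 30.8/4 = 7.7
  S[U,V] = ((-0.8)·(0.8) + (1.2)·(-0.2) + (-2.8)·(-2.2) + (-1.8)·(0.8) + (4.2)·(0.8)) / 4 = 7.2/4 = 1.8
  S[V,V] = ((0.8)·(0.8) + (-0.2)·(-0.2) + (-2.2)·(-2.2) + (0.8)·(0.8) + (0.8)·(0.8)) / 4 = 6.8/4 = 1.7

S is symmetric (S[j,i] = S[i,j]). Assembling:

S = [[7.7, 1.8],
 [1.8, 1.7]]


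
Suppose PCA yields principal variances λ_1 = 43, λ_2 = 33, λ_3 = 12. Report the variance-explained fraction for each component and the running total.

Step 1 — total variance = trace(Sigma) = Σ λ_i = 43 + 33 + 12 = 88.

Step 2 — fraction explained by component i = λ_i / Σ λ:
  PC1: 43/88 = 0.4886
  PC2: 33/88 = 0.375
  PC3: 12/88 = 0.1364

Step 3 — cumulative fraction after k components = (λ_1 + ... + λ_k) / Σ λ:
  k = 1: 43/88 = 0.4886
  k = 2: (43 + 33)/88 = 76/88 = 0.8636
  k = 3: (43 + 33 + 12)/88 = 88/88 = 1

Summary (fraction, with percent):

explained: PC1 0.4886 (48.86%), PC2 0.375 (37.5%), PC3 0.1364 (13.64%);  cumulative: 0.4886, 0.8636, 1


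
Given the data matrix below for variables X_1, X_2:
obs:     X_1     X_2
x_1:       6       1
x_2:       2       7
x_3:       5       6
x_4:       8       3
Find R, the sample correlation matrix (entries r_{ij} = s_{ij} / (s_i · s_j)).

Step 1 — column means:
  mean(X_1) = (6 + 2 + 5 + 8) / 4 = 21/4 = 5.25
  mean(X_2) = (1 + 7 + 6 + 3) / 4 = 17/4 = 4.25

Step 2 — sample variances and covariances s[i,j] = (1/(n-1)) · Σ_k (x_{k,i} - mean_i) · (x_{k,j} - mean_j), with n-1 = 3:
  s[X_1,X_1] = ((0.75)·(0.75) + (-3.25)·(-3.25) + (-0.25)·(-0.25) + (2.75)·(2.75)) / 3 = 18.75/3 = 6.25
  s[X_1,X_2] = ((0.75)·(-3.25) + (-3.25)·(2.75) + (-0.25)·(1.75) + (2.75)·(-1.25)) / 3 = -15.25/3 = -5.0833
  s[X_2,X_2] = ((-3.25)·(-3.25) + (2.75)·(2.75) + (1.75)·(1.75) + (-1.25)·(-1.25)) / 3 = 22.75/3 = 7.5833
  Sample standard deviations s_i = √(s[i,i]):
  s(X_1) = √(6.25) = 2.5
  s(X_2) = √(7.5833) = 2.7538

Step 3 — r_{ij} = s_{ij} / (s_i · s_j):
  r[X_1,X_1] = 1 (diagonal).
  r[X_1,X_2] = -5.0833 / (2.5 · 2.7538) = -5.0833 / 6.8845 = -0.7384
  r[X_2,X_2] = 1 (diagonal).

R is symmetric with unit diagonal. Assembling:

R = [[1, -0.7384],
 [-0.7384, 1]]


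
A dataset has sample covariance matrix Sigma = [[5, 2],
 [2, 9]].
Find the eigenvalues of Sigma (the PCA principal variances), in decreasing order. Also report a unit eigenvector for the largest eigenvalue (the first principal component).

Step 1 — characteristic polynomial of 2×2 Sigma:
  det(Sigma - λI) = λ² - trace · λ + det = 0.
  trace = 5 + 9 = 14, det = 5·9 - (2)² = 41.
Step 2 — discriminant:
  Δ = trace² - 4·det = 196 - 164 = 32.
Step 3 — eigenvalues:
  λ = (trace ± √Δ)/2 = (14 ± 5.6569)/2,
  λ_1 = 9.8284,  λ_2 = 4.1716.

Step 4 — unit eigenvector for λ_1: solve (Sigma - λ_1 I)v = 0. First row:
  (5 - 9.8284)·v_x + (2)·v_y = 0, i.e. (-4.8284)·v_x + (2)·v_y = 0,
  so v ∝ (b, λ_1 - a) = (2, 4.8284) = u.
  ||u|| = √((2)² + (4.8284)²) = √(27.3137) ≈ 5.2263,
  v_1 = u/||u|| ≈ (0.3827, 0.9239) (||v_1|| = 1).

λ_1 = 9.8284,  λ_2 = 4.1716;  v_1 ≈ (0.3827, 0.9239)


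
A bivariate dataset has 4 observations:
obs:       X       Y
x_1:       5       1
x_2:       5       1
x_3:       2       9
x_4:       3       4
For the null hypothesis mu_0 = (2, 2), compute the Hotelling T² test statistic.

Step 1 — sample mean vector:
  mean(X) = (5 + 5 + 2 + 3) / 4 = 15/4 = 3.75
  mean(Y) = (1 + 1 + 9 + 4) / 4 = 15/4 = 3.75
  x̄ = (3.75, 3.75),  deviation x̄ - mu_0 = (3.75, 3.75) - (2, 2) = (1.75, 1.75).

Step 2 — sample covariance matrix, S[i,j] = (1/(n-1)) · Σ_k (x_{k,i} - mean_i) · (x_{k,j} - mean_j), divisor n-1 = 3:
  S[X,X] = ((1.25)·(1.25) + (1.25)·(1.25) + (-1.75)·(-1.75) + (-0.75)·(-0.75)) / 3 = 6.75/3 = 2.25
  S[X,Y] = ((1.25)·(-2.75) + (1.25)·(-2.75) + (-1.75)·(5.25) + (-0.75)·(0.25)) / 3 = -16.25/3 = -5.4167
  S[Y,Y] = ((-2.75)·(-2.75) + (-2.75)·(-2.75) + (5.25)·(5.25) + (0.25)·(0.25)) / 3 = 42.75/3 = 14.25
  S = [[2.25, -5.4167],
 [-5.4167, 14.25]].

Step 3 — invert S. det(S) = 2.25·14.25 - (-5.4167)² = 2.7222.
  S^{-1} = (1/det) · [[d, -b], [-b, a]] = [[5.2347, 1.9898],
 [1.9898, 0.8265]].

Step 4 — quadratic form (x̄ - mu_0)^T · S^{-1} · (x̄ - mu_0):
  S^{-1} · (x̄ - mu_0) = (12.6429, 4.9286),
  (x̄ - mu_0)^T · [...] = (1.75)·(12.6429) + (1.75)·(4.9286) = 30.75.

Step 5 — scale by n: T² = 4 · 30.75 = 123.

T² ≈ 123


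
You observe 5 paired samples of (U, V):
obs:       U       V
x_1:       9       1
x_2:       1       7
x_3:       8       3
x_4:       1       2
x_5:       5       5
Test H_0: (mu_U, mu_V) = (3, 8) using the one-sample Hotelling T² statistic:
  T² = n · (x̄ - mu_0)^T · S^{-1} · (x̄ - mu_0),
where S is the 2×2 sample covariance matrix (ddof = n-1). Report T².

Step 1 — sample mean vector:
  mean(U) = (9 + 1 + 8 + 1 + 5) / 5 = 24/5 = 4.8
  mean(V) = (1 + 7 + 3 + 2 + 5) / 5 = 18/5 = 3.6
  x̄ = (4.8, 3.6),  deviation x̄ - mu_0 = (4.8, 3.6) - (3, 8) = (1.8, -4.4).

Step 2 — sample covariance matrix, S[i,j] = (1/(n-1)) · Σ_k (x_{k,i} - mean_i) · (x_{k,j} - mean_j), divisor n-1 = 4:
  S[U,U] = ((4.2)·(4.2) + (-3.8)·(-3.8) + (3.2)·(3.2) + (-3.8)·(-3.8) + (0.2)·(0.2)) / 4 = 56.8/4 = 14.2
  S[U,V] = ((4.2)·(-2.6) + (-3.8)·(3.4) + (3.2)·(-0.6) + (-3.8)·(-1.6) + (0.2)·(1.4)) / 4 = -19.4/4 = -4.85
  S[V,V] = ((-2.6)·(-2.6) + (3.4)·(3.4) + (-0.6)·(-0.6) + (-1.6)·(-1.6) + (1.4)·(1.4)) / 4 = 23.2/4 = 5.8
  S = [[14.2, -4.85],
 [-4.85, 5.8]].

Step 3 — invert S. det(S) = 14.2·5.8 - (-4.85)² = 58.8375.
  S^{-1} = (1/det) · [[d, -b], [-b, a]] = [[0.0986, 0.0824],
 [0.0824, 0.2413]].

Step 4 — quadratic form (x̄ - mu_0)^T · S^{-1} · (x̄ - mu_0):
  S^{-1} · (x̄ - mu_0) = (-0.1853, -0.9135),
  (x̄ - mu_0)^T · [...] = (1.8)·(-0.1853) + (-4.4)·(-0.9135) = 3.6861.

Step 5 — scale by n: T² = 5 · 3.6861 = 18.4304.

T² ≈ 18.4304


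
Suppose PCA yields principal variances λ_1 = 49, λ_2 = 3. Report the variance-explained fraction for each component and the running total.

Step 1 — total variance = trace(Sigma) = Σ λ_i = 49 + 3 = 52.

Step 2 — fraction explained by component i = λ_i / Σ λ:
  PC1: 49/52 = 0.9423
  PC2: 3/52 = 0.0577

Step 3 — cumulative fraction after k components = (λ_1 + ... + λ_k) / Σ λ:
  k = 1: 49/52 = 0.9423
  k = 2: (49 + 3)/52 = 52/52 = 1

Summary (fraction, with percent):

explained: PC1 0.9423 (94.23%), PC2 0.0577 (5.77%);  cumulative: 0.9423, 1


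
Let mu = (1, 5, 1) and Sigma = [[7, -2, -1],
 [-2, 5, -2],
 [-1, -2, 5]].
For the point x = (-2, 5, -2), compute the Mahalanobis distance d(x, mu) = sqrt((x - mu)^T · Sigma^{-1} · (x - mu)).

Step 1 — centre the observation: (x - mu) = (-3, 0, -3).

Step 2 — invert Sigma (cofactor / det for 3×3, or solve directly):
  Sigma^{-1} = [[0.1842, 0.1053, 0.0789],
 [0.1053, 0.2982, 0.1404],
 [0.0789, 0.1404, 0.2719]].

Step 3 — form the quadratic (x - mu)^T · Sigma^{-1} · (x - mu):
  Sigma^{-1} · (x - mu) = (-0.7895, -0.7368, -1.0526).
  (x - mu)^T · [Sigma^{-1} · (x - mu)] = (-3)·(-0.7895) + (0)·(-0.7368) + (-3)·(-1.0526) = 5.5263.

Step 4 — take square root: d = √(5.5263) ≈ 2.3508.

d(x, mu) = √(5.5263) ≈ 2.3508


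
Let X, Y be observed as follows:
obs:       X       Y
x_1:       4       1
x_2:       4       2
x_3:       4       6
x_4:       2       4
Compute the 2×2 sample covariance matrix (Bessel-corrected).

Step 1 — column means:
  mean(X) = (4 + 4 + 4 + 2) / 4 = 14/4 = 3.5
  mean(Y) = (1 + 2 + 6 + 4) / 4 = 13/4 = 3.25

Step 2 — sample covariance S[i,j] = (1/(n-1)) · Σ_k (x_{k,i} - mean_i) · (x_{k,j} - mean_j), with n-1 = 3.
  S[X,X] = ((0.5)·(0.5) + (0.5)·(0.5) + (0.5)·(0.5) + (-1.5)·(-1.5)) / 3 = 3/3 = 1
  S[X,Y] = ((0.5)·(-2.25) + (0.5)·(-1.25) + (0.5)·(2.75) + (-1.5)·(0.75)) / 3 = -1.5/3 = -0.5
  S[Y,Y] = ((-2.25)·(-2.25) + (-1.25)·(-1.25) + (2.75)·(2.75) + (0.75)·(0.75)) / 3 = 14.75/3 = 4.9167

S is symmetric (S[j,i] = S[i,j]). Assembling:

S = [[1, -0.5],
 [-0.5, 4.9167]]


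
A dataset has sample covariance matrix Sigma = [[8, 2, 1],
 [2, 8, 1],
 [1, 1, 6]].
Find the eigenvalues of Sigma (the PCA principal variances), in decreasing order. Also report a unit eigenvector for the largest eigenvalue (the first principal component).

Step 1 — characteristic polynomial p(λ) = det(λI - Sigma) = λ³ - tr·λ² + c_1·λ - det, where tr = trace, c_1 = sum of the principal 2×2 minors, det = det(Sigma):
  tr = 8 + 8 + 6 = 22,
  c_1 = (8·8 - (2)²) + (8·6 - (1)²) + (8·6 - (1)²) = 60 + 47 + 47 = 154,
  det = 8·(8·6 - (1)²) - (2)·((2)·6 - (1)·(1)) + (1)·((2)·(1) - 8·(1)) = 8·(47) - (2)·(11) + (1)·(-6) = 348.
  So p(λ) = λ³ - 22λ² + 154λ - 348.
Step 2 — look for an integer root (rational root theorem: any rational root is an integer divisor of 348). Testing λ = 6:
  p(6) = 216 - 792 + 924 - 348 = 0  ✓
  Dividing out (λ - 6): p(λ) = (λ - 6)(λ² - 16λ + 58).
Step 3 — remaining eigenvalues from the quadratic λ² - 16λ + 58 = 0:
  Δ = 16² - 4·58 = 256 - 232 = 24,  λ = (16 ± √24)/2 = (16 ± 4.899)/2 ≈ 10.4495 or 5.5505.
  Sorted: λ_1 = 10.4495,  λ_2 = 6,  λ_3 = 5.5505  (check: sum = 22 = tr ✓).

Step 4 — unit eigenvector for λ_1 ≈ 10.4495: v spans the null space of (Sigma - λ_1 I), whose rows are
  r_1 = (-2.4495, 2, 1),  r_2 = (2, -2.4495, 1),  r_3 = (1, 1, -4.4495).
  v is orthogonal to every row, so take v ∝ r_1 × r_2 = ((2)·(1) - (1)·(-2.4495), (1)·(2) - (-2.4495)·(1), (-2.4495)·(-2.4495) - (2)·(2)) ≈ (4.4495, 4.4495, 2).
  Let u = (4.4495, 4.4495, 2).
  ||u|| = √((4.4495)² + (4.4495)² + (2)²) = √(43.5959) ≈ 6.6027,  v_1 = u/||u|| ≈ (0.6739, 0.6739, 0.3029) (||v_1|| = 1).

λ_1 = 10.4495,  λ_2 = 6,  λ_3 = 5.5505;  v_1 ≈ (0.6739, 0.6739, 0.3029)


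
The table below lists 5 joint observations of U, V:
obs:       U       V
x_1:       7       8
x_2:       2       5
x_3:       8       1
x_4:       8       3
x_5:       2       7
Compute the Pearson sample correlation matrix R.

Step 1 — column means:
  mean(U) = (7 + 2 + 8 + 8 + 2) / 5 = 27/5 = 5.4
  mean(V) = (8 + 5 + 1 + 3 + 7) / 5 = 24/5 = 4.8

Step 2 — sample variances and covariances s[i,j] = (1/(n-1)) · Σ_k (x_{k,i} - mean_i) · (x_{k,j} - mean_j), with n-1 = 4:
  s[U,U] = ((1.6)·(1.6) + (-3.4)·(-3.4) + (2.6)·(2.6) + (2.6)·(2.6) + (-3.4)·(-3.4)) / 4 = 39.2/4 = 9.8
  s[U,V] = ((1.6)·(3.2) + (-3.4)·(0.2) + (2.6)·(-3.8) + (2.6)·(-1.8) + (-3.4)·(2.2)) / 4 = -17.6/4 = -4.4
  s[V,V] = ((3.2)·(3.2) + (0.2)·(0.2) + (-3.8)·(-3.8) + (-1.8)·(-1.8) + (2.2)·(2.2)) / 4 = 32.8/4 = 8.2
  Sample standard deviations s_i = √(s[i,i]):
  s(U) = √(9.8) = 3.1305
  s(V) = √(8.2) = 2.8636

Step 3 — r_{ij} = s_{ij} / (s_i · s_j):
  r[U,U] = 1 (diagonal).
  r[U,V] = -4.4 / (3.1305 · 2.8636) = -4.4 / 8.9644 = -0.4908
  r[V,V] = 1 (diagonal).

R is symmetric with unit diagonal. Assembling:

R = [[1, -0.4908],
 [-0.4908, 1]]


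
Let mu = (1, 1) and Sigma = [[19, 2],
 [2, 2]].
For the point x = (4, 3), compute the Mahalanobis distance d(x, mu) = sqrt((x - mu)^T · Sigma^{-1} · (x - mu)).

Step 1 — centre the observation: (x - mu) = (3, 2).

Step 2 — invert Sigma. det(Sigma) = 19·2 - (2)² = 34.
  Sigma^{-1} = (1/det) · [[d, -b], [-b, a]] = [[0.0588, -0.0588],
 [-0.0588, 0.5588]].

Step 3 — form the quadratic (x - mu)^T · Sigma^{-1} · (x - mu):
  Sigma^{-1} · (x - mu) = (0.0588, 0.9412).
  (x - mu)^T · [Sigma^{-1} · (x - mu)] = (3)·(0.0588) + (2)·(0.9412) = 2.0588.

Step 4 — take square root: d = √(2.0588) ≈ 1.4349.

d(x, mu) = √(2.0588) ≈ 1.4349


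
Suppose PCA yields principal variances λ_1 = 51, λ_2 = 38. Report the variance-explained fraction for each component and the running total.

Step 1 — total variance = trace(Sigma) = Σ λ_i = 51 + 38 = 89.

Step 2 — fraction explained by component i = λ_i / Σ λ:
  PC1: 51/89 = 0.573
  PC2: 38/89 = 0.427

Step 3 — cumulative fraction after k components = (λ_1 + ... + λ_k) / Σ λ:
  k = 1: 51/89 = 0.573
  k = 2: (51 + 38)/89 = 89/89 = 1

Summary (fraction, with percent):

explained: PC1 0.573 (57.3%), PC2 0.427 (42.7%);  cumulative: 0.573, 1


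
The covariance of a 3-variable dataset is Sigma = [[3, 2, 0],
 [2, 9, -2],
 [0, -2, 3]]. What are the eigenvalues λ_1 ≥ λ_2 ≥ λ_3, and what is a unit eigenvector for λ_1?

Step 1 — characteristic polynomial p(λ) = det(λI - Sigma) = λ³ - tr·λ² + c_1·λ - det, where tr = trace, c_1 = sum of the principal 2×2 minors, det = det(Sigma):
  tr = 3 + 9 + 3 = 15,
  c_1 = (3·9 - (2)²) + (3·3 - (0)²) + (9·3 - (-2)²) = 23 + 9 + 23 = 55,
  det = 3·(9·3 - (-2)²) - (2)·((2)·3 - (-2)·(0)) + (0)·((2)·(-2) - 9·(0)) = 3·(23) - (2)·(6) + (0)·(-4) = 57.
  So p(λ) = λ³ - 15λ² + 55λ - 57.
Step 2 — look for an integer root (rational root theorem: any rational root is an integer divisor of 57). Testing λ = 3:
  p(3) = 27 - 135 + 165 - 57 = 0  ✓
  Dividing out (λ - 3): p(λ) = (λ - 3)(λ² - 12λ + 19).
Step 3 — remaining eigenvalues from the quadratic λ² - 12λ + 19 = 0:
  Δ = 12² - 4·19 = 144 - 76 = 68,  λ = (12 ± √68)/2 = (12 ± 8.2462)/2 ≈ 10.1231 or 1.8769.
  Sorted: λ_1 = 10.1231,  λ_2 = 3,  λ_3 = 1.8769  (check: sum = 15 = tr ✓).

Step 4 — unit eigenvector for λ_1 ≈ 10.1231: v spans the null space of (Sigma - λ_1 I), whose rows are
  r_1 = (-7.1231, 2, 0),  r_2 = (2, -1.1231, -2),  r_3 = (0, -2, -7.1231).
  v is orthogonal to every row, so take v ∝ r_1 × r_2 = ((2)·(-2) - (0)·(-1.1231), (0)·(2) - (-7.1231)·(-2), (-7.1231)·(-1.1231) - (2)·(2)) ≈ (-4, -14.2462, 4).
  Rescale (multiply by -1 so the first nonzero entry is positive): u = (4, 14.2462, -4).
  ||u|| = √((4)² + (14.2462)² + (-4)²) = √(234.9545) ≈ 15.3282,  v_1 = u/||u|| ≈ (0.261, 0.9294, -0.261) (||v_1|| = 1).

λ_1 = 10.1231,  λ_2 = 3,  λ_3 = 1.8769;  v_1 ≈ (0.261, 0.9294, -0.261)


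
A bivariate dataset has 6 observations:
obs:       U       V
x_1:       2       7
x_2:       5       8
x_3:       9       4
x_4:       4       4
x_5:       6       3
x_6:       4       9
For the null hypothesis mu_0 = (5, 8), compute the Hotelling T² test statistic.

Step 1 — sample mean vector:
  mean(U) = (2 + 5 + 9 + 4 + 6 + 4) / 6 = 30/6 = 5
  mean(V) = (7 + 8 + 4 + 4 + 3 + 9) / 6 = 35/6 = 5.8333
  x̄ = (5, 5.8333),  deviation x̄ - mu_0 = (5, 5.8333) - (5, 8) = (0, -2.1667).

Step 2 — sample covariance matrix, S[i,j] = (1/(n-1)) · Σ_k (x_{k,i} - mean_i) · (x_{k,j} - mean_j), divisor n-1 = 5:
  S[U,U] = ((-3)·(-3) + (0)·(0) + (4)·(4) + (-1)·(-1) + (1)·(1) + (-1)·(-1)) / 5 = 28/5 = 5.6
  S[U,V] = ((-3)·(1.1667) + (0)·(2.1667) + (4)·(-1.8333) + (-1)·(-1.8333) + (1)·(-2.8333) + (-1)·(3.1667)) / 5 = -15/5 = -3
  S[V,V] = ((1.1667)·(1.1667) + (2.1667)·(2.1667) + (-1.8333)·(-1.8333) + (-1.8333)·(-1.8333) + (-2.8333)·(-2.8333) + (3.1667)·(3.1667)) / 5 = 30.8333/5 = 6.1667
  S = [[5.6, -3],
 [-3, 6.1667]].

Step 3 — invert S. det(S) = 5.6·6.1667 - (-3)² = 25.5333.
  S^{-1} = (1/det) · [[d, -b], [-b, a]] = [[0.2415, 0.1175],
 [0.1175, 0.2193]].

Step 4 — quadratic form (x̄ - mu_0)^T · S^{-1} · (x̄ - mu_0):
  S^{-1} · (x̄ - mu_0) = (-0.2546, -0.4752),
  (x̄ - mu_0)^T · [...] = (0)·(-0.2546) + (-2.1667)·(-0.4752) = 1.0296.

Step 5 — scale by n: T² = 6 · 1.0296 = 6.1775.

T² ≈ 6.1775


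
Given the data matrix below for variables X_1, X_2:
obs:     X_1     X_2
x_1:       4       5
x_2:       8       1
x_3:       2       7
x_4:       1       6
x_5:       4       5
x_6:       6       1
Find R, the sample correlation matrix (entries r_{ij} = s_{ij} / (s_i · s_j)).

Step 1 — column means:
  mean(X_1) = (4 + 8 + 2 + 1 + 4 + 6) / 6 = 25/6 = 4.1667
  mean(X_2) = (5 + 1 + 7 + 6 + 5 + 1) / 6 = 25/6 = 4.1667

Step 2 — sample variances and covariances s[i,j] = (1/(n-1)) · Σ_k (x_{k,i} - mean_i) · (x_{k,j} - mean_j), with n-1 = 5:
  s[X_1,X_1] = ((-0.1667)·(-0.1667) + (3.8333)·(3.8333) + (-2.1667)·(-2.1667) + (-3.1667)·(-3.1667) + (-0.1667)·(-0.1667) + (1.8333)·(1.8333)) / 5 = 32.8333/5 = 6.5667
  s[X_1,X_2] = ((-0.1667)·(0.8333) + (3.8333)·(-3.1667) + (-2.1667)·(2.8333) + (-3.1667)·(1.8333) + (-0.1667)·(0.8333) + (1.8333)·(-3.1667)) / 5 = -30.1667/5 = -6.0333
  s[X_2,X_2] = ((0.8333)·(0.8333) + (-3.1667)·(-3.1667) + (2.8333)·(2.8333) + (1.8333)·(1.8333) + (0.8333)·(0.8333) + (-3.1667)·(-3.1667)) / 5 = 32.8333/5 = 6.5667
  Sample standard deviations s_i = √(s[i,i]):
  s(X_1) = √(6.5667) = 2.5626
  s(X_2) = √(6.5667) = 2.5626

Step 3 — r_{ij} = s_{ij} / (s_i · s_j):
  r[X_1,X_1] = 1 (diagonal).
  r[X_1,X_2] = -6.0333 / (2.5626 · 2.5626) = -6.0333 / 6.5667 = -0.9188
  r[X_2,X_2] = 1 (diagonal).

R is symmetric with unit diagonal. Assembling:

R = [[1, -0.9188],
 [-0.9188, 1]]


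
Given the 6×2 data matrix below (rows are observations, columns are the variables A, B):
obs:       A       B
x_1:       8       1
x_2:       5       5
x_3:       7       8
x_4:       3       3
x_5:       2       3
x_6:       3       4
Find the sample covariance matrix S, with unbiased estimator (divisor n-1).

Step 1 — column means:
  mean(A) = (8 + 5 + 7 + 3 + 2 + 3) / 6 = 28/6 = 4.6667
  mean(B) = (1 + 5 + 8 + 3 + 3 + 4) / 6 = 24/6 = 4

Step 2 — sample covariance S[i,j] = (1/(n-1)) · Σ_k (x_{k,i} - mean_i) · (x_{k,j} - mean_j), with n-1 = 5.
  S[A,A] = ((3.3333)·(3.3333) + (0.3333)·(0.3333) + (2.3333)·(2.3333) + (-1.6667)·(-1.6667) + (-2.6667)·(-2.6667) + (-1.6667)·(-1.6667)) / 5 = 29.3333/5 = 5.8667
  S[A,B] = ((3.3333)·(-3) + (0.3333)·(1) + (2.3333)·(4) + (-1.6667)·(-1) + (-2.6667)·(-1) + (-1.6667)·(0)) / 5 = 4/5 = 0.8
  S[B,B] = ((-3)·(-3) + (1)·(1) + (4)·(4) + (-1)·(-1) + (-1)·(-1) + (0)·(0)) / 5 = 28/5 = 5.6

S is symmetric (S[j,i] = S[i,j]). Assembling:

S = [[5.8667, 0.8],
 [0.8, 5.6]]


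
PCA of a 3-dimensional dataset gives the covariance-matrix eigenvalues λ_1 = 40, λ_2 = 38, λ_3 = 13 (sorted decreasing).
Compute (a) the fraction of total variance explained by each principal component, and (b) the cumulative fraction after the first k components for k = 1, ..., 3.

Step 1 — total variance = trace(Sigma) = Σ λ_i = 40 + 38 + 13 = 91.

Step 2 — fraction explained by component i = λ_i / Σ λ:
  PC1: 40/91 = 0.4396
  PC2: 38/91 = 0.4176
  PC3: 13/91 = 0.1429

Step 3 — cumulative fraction after k components = (λ_1 + ... + λ_k) / Σ λ:
  k = 1: 40/91 = 0.4396
  k = 2: (40 + 38)/91 = 78/91 = 0.8571
  k = 3: (40 + 38 + 13)/91 = 91/91 = 1

Summary (fraction, with percent):

explained: PC1 0.4396 (43.96%), PC2 0.4176 (41.76%), PC3 0.1429 (14.29%);  cumulative: 0.4396, 0.8571, 1


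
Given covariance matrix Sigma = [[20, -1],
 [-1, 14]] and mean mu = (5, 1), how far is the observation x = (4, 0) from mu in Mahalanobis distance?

Step 1 — centre the observation: (x - mu) = (-1, -1).

Step 2 — invert Sigma. det(Sigma) = 20·14 - (-1)² = 279.
  Sigma^{-1} = (1/det) · [[d, -b], [-b, a]] = [[0.0502, 0.0036],
 [0.0036, 0.0717]].

Step 3 — form the quadratic (x - mu)^T · Sigma^{-1} · (x - mu):
  Sigma^{-1} · (x - mu) = (-0.0538, -0.0753).
  (x - mu)^T · [Sigma^{-1} · (x - mu)] = (-1)·(-0.0538) + (-1)·(-0.0753) = 0.129.

Step 4 — take square root: d = √(0.129) ≈ 0.3592.

d(x, mu) = √(0.129) ≈ 0.3592


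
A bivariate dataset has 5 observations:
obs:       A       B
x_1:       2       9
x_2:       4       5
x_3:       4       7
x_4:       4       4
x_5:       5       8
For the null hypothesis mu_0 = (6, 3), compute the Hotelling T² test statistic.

Step 1 — sample mean vector:
  mean(A) = (2 + 4 + 4 + 4 + 5) / 5 = 19/5 = 3.8
  mean(B) = (9 + 5 + 7 + 4 + 8) / 5 = 33/5 = 6.6
  x̄ = (3.8, 6.6),  deviation x̄ - mu_0 = (3.8, 6.6) - (6, 3) = (-2.2, 3.6).

Step 2 — sample covariance matrix, S[i,j] = (1/(n-1)) · Σ_k (x_{k,i} - mean_i) · (x_{k,j} - mean_j), divisor n-1 = 4:
  S[A,A] = ((-1.8)·(-1.8) + (0.2)·(0.2) + (0.2)·(0.2) + (0.2)·(0.2) + (1.2)·(1.2)) / 4 = 4.8/4 = 1.2
  S[A,B] = ((-1.8)·(2.4) + (0.2)·(-1.6) + (0.2)·(0.4) + (0.2)·(-2.6) + (1.2)·(1.4)) / 4 = -3.4/4 = -0.85
  S[B,B] = ((2.4)·(2.4) + (-1.6)·(-1.6) + (0.4)·(0.4) + (-2.6)·(-2.6) + (1.4)·(1.4)) / 4 = 17.2/4 = 4.3
  S = [[1.2, -0.85],
 [-0.85, 4.3]].

Step 3 — invert S. det(S) = 1.2·4.3 - (-0.85)² = 4.4375.
  S^{-1} = (1/det) · [[d, -b], [-b, a]] = [[0.969, 0.1915],
 [0.1915, 0.2704]].

Step 4 — quadratic form (x̄ - mu_0)^T · S^{-1} · (x̄ - mu_0):
  S^{-1} · (x̄ - mu_0) = (-1.4423, 0.5521),
  (x̄ - mu_0)^T · [...] = (-2.2)·(-1.4423) + (3.6)·(0.5521) = 5.1606.

Step 5 — scale by n: T² = 5 · 5.1606 = 25.8028.

T² ≈ 25.8028


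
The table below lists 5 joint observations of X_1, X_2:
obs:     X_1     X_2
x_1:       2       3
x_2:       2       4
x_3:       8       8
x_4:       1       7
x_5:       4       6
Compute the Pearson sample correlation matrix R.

Step 1 — column means:
  mean(X_1) = (2 + 2 + 8 + 1 + 4) / 5 = 17/5 = 3.4
  mean(X_2) = (3 + 4 + 8 + 7 + 6) / 5 = 28/5 = 5.6

Step 2 — sample variances and covariances s[i,j] = (1/(n-1)) · Σ_k (x_{k,i} - mean_i) · (x_{k,j} - mean_j), with n-1 = 4:
  s[X_1,X_1] = ((-1.4)·(-1.4) + (-1.4)·(-1.4) + (4.6)·(4.6) + (-2.4)·(-2.4) + (0.6)·(0.6)) / 4 = 31.2/4 = 7.8
  s[X_1,X_2] = ((-1.4)·(-2.6) + (-1.4)·(-1.6) + (4.6)·(2.4) + (-2.4)·(1.4) + (0.6)·(0.4)) / 4 = 13.8/4 = 3.45
  s[X_2,X_2] = ((-2.6)·(-2.6) + (-1.6)·(-1.6) + (2.4)·(2.4) + (1.4)·(1.4) + (0.4)·(0.4)) / 4 = 17.2/4 = 4.3
  Sample standard deviations s_i = √(s[i,i]):
  s(X_1) = √(7.8) = 2.7928
  s(X_2) = √(4.3) = 2.0736

Step 3 — r_{ij} = s_{ij} / (s_i · s_j):
  r[X_1,X_1] = 1 (diagonal).
  r[X_1,X_2] = 3.45 / (2.7928 · 2.0736) = 3.45 / 5.7914 = 0.5957
  r[X_2,X_2] = 1 (diagonal).

R is symmetric with unit diagonal. Assembling:

R = [[1, 0.5957],
 [0.5957, 1]]


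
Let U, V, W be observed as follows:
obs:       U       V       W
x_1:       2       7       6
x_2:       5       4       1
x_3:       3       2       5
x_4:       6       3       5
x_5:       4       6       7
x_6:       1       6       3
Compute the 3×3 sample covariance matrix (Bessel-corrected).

Step 1 — column means:
  mean(U) = (2 + 5 + 3 + 6 + 4 + 1) / 6 = 21/6 = 3.5
  mean(V) = (7 + 4 + 2 + 3 + 6 + 6) / 6 = 28/6 = 4.6667
  mean(W) = (6 + 1 + 5 + 5 + 7 + 3) / 6 = 27/6 = 4.5

Step 2 — sample covariance S[i,j] = (1/(n-1)) · Σ_k (x_{k,i} - mean_i) · (x_{k,j} - mean_j), with n-1 = 5.
  S[U,U] = ((-1.5)·(-1.5) + (1.5)·(1.5) + (-0.5)·(-0.5) + (2.5)·(2.5) + (0.5)·(0.5) + (-2.5)·(-2.5)) / 5 = 17.5/5 = 3.5
  S[U,V] = ((-1.5)·(2.3333) + (1.5)·(-0.6667) + (-0.5)·(-2.6667) + (2.5)·(-1.6667) + (0.5)·(1.3333) + (-2.5)·(1.3333)) / 5 = -10/5 = -2
  S[U,W] = ((-1.5)·(1.5) + (1.5)·(-3.5) + (-0.5)·(0.5) + (2.5)·(0.5) + (0.5)·(2.5) + (-2.5)·(-1.5)) / 5 = -1.5/5 = -0.3
  S[V,V] = ((2.3333)·(2.3333) + (-0.6667)·(-0.6667) + (-2.6667)·(-2.6667) + (-1.6667)·(-1.6667) + (1.3333)·(1.3333) + (1.3333)·(1.3333)) / 5 = 19.3333/5 = 3.8667
  S[V,W] = ((2.3333)·(1.5) + (-0.6667)·(-3.5) + (-2.6667)·(0.5) + (-1.6667)·(0.5) + (1.3333)·(2.5) + (1.3333)·(-1.5)) / 5 = 5/5 = 1
  S[W,W] = ((1.5)·(1.5) + (-3.5)·(-3.5) + (0.5)·(0.5) + (0.5)·(0.5) + (2.5)·(2.5) + (-1.5)·(-1.5)) / 5 = 23.5/5 = 4.7

S is symmetric (S[j,i] = S[i,j]). Assembling:

S = [[3.5, -2, -0.3],
 [-2, 3.8667, 1],
 [-0.3, 1, 4.7]]


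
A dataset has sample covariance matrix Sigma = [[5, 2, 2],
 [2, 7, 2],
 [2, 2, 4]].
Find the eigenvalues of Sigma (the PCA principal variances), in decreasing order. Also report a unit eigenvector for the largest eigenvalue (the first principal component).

Step 1 — characteristic polynomial p(λ) = det(λI - Sigma) = λ³ - tr·λ² + c_1·λ - det, where tr = trace, c_1 = sum of the principal 2×2 minors, det = det(Sigma):
  tr = 5 + 7 + 4 = 16,
  c_1 = (5·7 - (2)²) + (5·4 - (2)²) + (7·4 - (2)²) = 31 + 16 + 24 = 71,
  det = 5·(7·4 - (2)²) - (2)·((2)·4 - (2)·(2)) + (2)·((2)·(2) - 7·(2)) = 5·(24) - (2)·(4) + (2)·(-10) = 92.
  So p(λ) = λ³ - 16λ² + 71λ - 92.
Step 2 — look for an integer root (rational root theorem: any rational root is an integer divisor of 92). Testing λ = 4:
  p(4) = 64 - 256 + 284 - 92 = 0  ✓
  Dividing out (λ - 4): p(λ) = (λ - 4)(λ² - 12λ + 23).
Step 3 — remaining eigenvalues from the quadratic λ² - 12λ + 23 = 0:
  Δ = 12² - 4·23 = 144 - 92 = 52,  λ = (12 ± √52)/2 = (12 ± 7.2111)/2 ≈ 9.6056 or 2.3944.
  Sorted: λ_1 = 9.6056,  λ_2 = 4,  λ_3 = 2.3944  (check: sum = 16 = tr ✓).

Step 4 — unit eigenvector for λ_1 ≈ 9.6056: v spans the null space of (Sigma - λ_1 I), whose rows are
  r_1 = (-4.6056, 2, 2),  r_2 = (2, -2.6056, 2),  r_3 = (2, 2, -5.6056).
  v is orthogonal to every row, so take v ∝ r_1 × r_2 = ((2)·(2) - (2)·(-2.6056), (2)·(2) - (-4.6056)·(2), (-4.6056)·(-2.6056) - (2)·(2)) ≈ (9.2111, 13.2111, 8).
  Let u = (9.2111, 13.2111, 8).
  ||u|| = √((9.2111)² + (13.2111)² + (8)²) = √(323.3776) ≈ 17.9827,  v_1 = u/||u|| ≈ (0.5122, 0.7347, 0.4449) (||v_1|| = 1).

λ_1 = 9.6056,  λ_2 = 4,  λ_3 = 2.3944;  v_1 ≈ (0.5122, 0.7347, 0.4449)


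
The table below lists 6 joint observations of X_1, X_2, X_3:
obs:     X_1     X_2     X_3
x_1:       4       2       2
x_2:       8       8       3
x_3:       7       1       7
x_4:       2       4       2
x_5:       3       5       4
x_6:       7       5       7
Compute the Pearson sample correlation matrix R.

Step 1 — column means:
  mean(X_1) = (4 + 8 + 7 + 2 + 3 + 7) / 6 = 31/6 = 5.1667
  mean(X_2) = (2 + 8 + 1 + 4 + 5 + 5) / 6 = 25/6 = 4.1667
  mean(X_3) = (2 + 3 + 7 + 2 + 4 + 7) / 6 = 25/6 = 4.1667

Step 2 — sample variances and covariances s[i,j] = (1/(n-1)) · Σ_k (x_{k,i} - mean_i) · (x_{k,j} - mean_j), with n-1 = 5:
  s[X_1,X_1] = ((-1.1667)·(-1.1667) + (2.8333)·(2.8333) + (1.8333)·(1.8333) + (-3.1667)·(-3.1667) + (-2.1667)·(-2.1667) + (1.8333)·(1.8333)) / 5 = 30.8333/5 = 6.1667
  s[X_1,X_2] = ((-1.1667)·(-2.1667) + (2.8333)·(3.8333) + (1.8333)·(-3.1667) + (-3.1667)·(-0.1667) + (-2.1667)·(0.8333) + (1.8333)·(0.8333)) / 5 = 7.8333/5 = 1.5667
  s[X_1,X_3] = ((-1.1667)·(-2.1667) + (2.8333)·(-1.1667) + (1.8333)·(2.8333) + (-3.1667)·(-2.1667) + (-2.1667)·(-0.1667) + (1.8333)·(2.8333)) / 5 = 16.8333/5 = 3.3667
  s[X_2,X_2] = ((-2.1667)·(-2.1667) + (3.8333)·(3.8333) + (-3.1667)·(-3.1667) + (-0.1667)·(-0.1667) + (0.8333)·(0.8333) + (0.8333)·(0.8333)) / 5 = 30.8333/5 = 6.1667
  s[X_2,X_3] = ((-2.1667)·(-2.1667) + (3.8333)·(-1.1667) + (-3.1667)·(2.8333) + (-0.1667)·(-2.1667) + (0.8333)·(-0.1667) + (0.8333)·(2.8333)) / 5 = -6.1667/5 = -1.2333
  s[X_3,X_3] = ((-2.1667)·(-2.1667) + (-1.1667)·(-1.1667) + (2.8333)·(2.8333) + (-2.1667)·(-2.1667) + (-0.1667)·(-0.1667) + (2.8333)·(2.8333)) / 5 = 26.8333/5 = 5.3667
  Sample standard deviations s_i = √(s[i,i]):
  s(X_1) = √(6.1667) = 2.4833
  s(X_2) = √(6.1667) = 2.4833
  s(X_3) = √(5.3667) = 2.3166

Step 3 — r_{ij} = s_{ij} / (s_i · s_j):
  r[X_1,X_1] = 1 (diagonal).
  r[X_1,X_2] = 1.5667 / (2.4833 · 2.4833) = 1.5667 / 6.1667 = 0.2541
  r[X_1,X_3] = 3.3667 / (2.4833 · 2.3166) = 3.3667 / 5.7528 = 0.5852
  r[X_2,X_2] = 1 (diagonal).
  r[X_2,X_3] = -1.2333 / (2.4833 · 2.3166) = -1.2333 / 5.7528 = -0.2144
  r[X_3,X_3] = 1 (diagonal).

R is symmetric with unit diagonal. Assembling:

R = [[1, 0.2541, 0.5852],
 [0.2541, 1, -0.2144],
 [0.5852, -0.2144, 1]]


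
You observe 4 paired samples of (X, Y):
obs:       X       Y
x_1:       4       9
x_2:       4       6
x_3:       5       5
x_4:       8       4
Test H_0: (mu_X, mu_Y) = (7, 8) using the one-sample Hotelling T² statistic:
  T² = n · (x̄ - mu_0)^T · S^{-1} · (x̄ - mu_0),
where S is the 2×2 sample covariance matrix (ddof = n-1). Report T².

Step 1 — sample mean vector:
  mean(X) = (4 + 4 + 5 + 8) / 4 = 21/4 = 5.25
  mean(Y) = (9 + 6 + 5 + 4) / 4 = 24/4 = 6
  x̄ = (5.25, 6),  deviation x̄ - mu_0 = (5.25, 6) - (7, 8) = (-1.75, -2).

Step 2 — sample covariance matrix, S[i,j] = (1/(n-1)) · Σ_k (x_{k,i} - mean_i) · (x_{k,j} - mean_j), divisor n-1 = 3:
  S[X,X] = ((-1.25)·(-1.25) + (-1.25)·(-1.25) + (-0.25)·(-0.25) + (2.75)·(2.75)) / 3 = 10.75/3 = 3.5833
  S[X,Y] = ((-1.25)·(3) + (-1.25)·(0) + (-0.25)·(-1) + (2.75)·(-2)) / 3 = -9/3 = -3
  S[Y,Y] = ((3)·(3) + (0)·(0) + (-1)·(-1) + (-2)·(-2)) / 3 = 14/3 = 4.6667
  S = [[3.5833, -3],
 [-3, 4.6667]].

Step 3 — invert S. det(S) = 3.5833·4.6667 - (-3)² = 7.7222.
  S^{-1} = (1/det) · [[d, -b], [-b, a]] = [[0.6043, 0.3885],
 [0.3885, 0.464]].

Step 4 — quadratic form (x̄ - mu_0)^T · S^{-1} · (x̄ - mu_0):
  S^{-1} · (x̄ - mu_0) = (-1.8345, -1.6079),
  (x̄ - mu_0)^T · [...] = (-1.75)·(-1.8345) + (-2)·(-1.6079) = 6.4263.

Step 5 — scale by n: T² = 4 · 6.4263 = 25.705.

T² ≈ 25.705


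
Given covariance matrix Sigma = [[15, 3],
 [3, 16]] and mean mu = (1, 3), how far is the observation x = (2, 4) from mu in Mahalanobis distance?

Step 1 — centre the observation: (x - mu) = (1, 1).

Step 2 — invert Sigma. det(Sigma) = 15·16 - (3)² = 231.
  Sigma^{-1} = (1/det) · [[d, -b], [-b, a]] = [[0.0693, -0.013],
 [-0.013, 0.0649]].

Step 3 — form the quadratic (x - mu)^T · Sigma^{-1} · (x - mu):
  Sigma^{-1} · (x - mu) = (0.0563, 0.0519).
  (x - mu)^T · [Sigma^{-1} · (x - mu)] = (1)·(0.0563) + (1)·(0.0519) = 0.1082.

Step 4 — take square root: d = √(0.1082) ≈ 0.329.

d(x, mu) = √(0.1082) ≈ 0.329


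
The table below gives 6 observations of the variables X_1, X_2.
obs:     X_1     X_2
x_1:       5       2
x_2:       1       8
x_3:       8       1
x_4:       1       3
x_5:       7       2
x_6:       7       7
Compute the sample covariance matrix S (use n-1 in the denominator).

Step 1 — column means:
  mean(X_1) = (5 + 1 + 8 + 1 + 7 + 7) / 6 = 29/6 = 4.8333
  mean(X_2) = (2 + 8 + 1 + 3 + 2 + 7) / 6 = 23/6 = 3.8333

Step 2 — sample covariance S[i,j] = (1/(n-1)) · Σ_k (x_{k,i} - mean_i) · (x_{k,j} - mean_j), with n-1 = 5.
  S[X_1,X_1] = ((0.1667)·(0.1667) + (-3.8333)·(-3.8333) + (3.1667)·(3.1667) + (-3.8333)·(-3.8333) + (2.1667)·(2.1667) + (2.1667)·(2.1667)) / 5 = 48.8333/5 = 9.7667
  S[X_1,X_2] = ((0.1667)·(-1.8333) + (-3.8333)·(4.1667) + (3.1667)·(-2.8333) + (-3.8333)·(-0.8333) + (2.1667)·(-1.8333) + (2.1667)·(3.1667)) / 5 = -19.1667/5 = -3.8333
  S[X_2,X_2] = ((-1.8333)·(-1.8333) + (4.1667)·(4.1667) + (-2.8333)·(-2.8333) + (-0.8333)·(-0.8333) + (-1.8333)·(-1.8333) + (3.1667)·(3.1667)) / 5 = 42.8333/5 = 8.5667

S is symmetric (S[j,i] = S[i,j]). Assembling:

S = [[9.7667, -3.8333],
 [-3.8333, 8.5667]]


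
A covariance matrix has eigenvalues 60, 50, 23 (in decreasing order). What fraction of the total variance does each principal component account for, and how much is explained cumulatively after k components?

Step 1 — total variance = trace(Sigma) = Σ λ_i = 60 + 50 + 23 = 133.

Step 2 — fraction explained by component i = λ_i / Σ λ:
  PC1: 60/133 = 0.4511
  PC2: 50/133 = 0.3759
  PC3: 23/133 = 0.1729

Step 3 — cumulative fraction after k components = (λ_1 + ... + λ_k) / Σ λ:
  k = 1: 60/133 = 0.4511
  k = 2: (60 + 50)/133 = 110/133 = 0.8271
  k = 3: (60 + 50 + 23)/133 = 133/133 = 1

Summary (fraction, with percent):

explained: PC1 0.4511 (45.11%), PC2 0.3759 (37.59%), PC3 0.1729 (17.29%);  cumulative: 0.4511, 0.8271, 1


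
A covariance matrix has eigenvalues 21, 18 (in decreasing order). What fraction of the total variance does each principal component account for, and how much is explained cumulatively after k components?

Step 1 — total variance = trace(Sigma) = Σ λ_i = 21 + 18 = 39.

Step 2 — fraction explained by component i = λ_i / Σ λ:
  PC1: 21/39 = 0.5385
  PC2: 18/39 = 0.4615

Step 3 — cumulative fraction after k components = (λ_1 + ... + λ_k) / Σ λ:
  k = 1: 21/39 = 0.5385
  k = 2: (21 + 18)/39 = 39/39 = 1

Summary (fraction, with percent):

explained: PC1 0.5385 (53.85%), PC2 0.4615 (46.15%);  cumulative: 0.5385, 1


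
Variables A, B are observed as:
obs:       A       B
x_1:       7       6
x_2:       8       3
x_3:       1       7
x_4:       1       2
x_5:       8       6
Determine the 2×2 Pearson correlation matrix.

Step 1 — column means:
  mean(A) = (7 + 8 + 1 + 1 + 8) / 5 = 25/5 = 5
  mean(B) = (6 + 3 + 7 + 2 + 6) / 5 = 24/5 = 4.8

Step 2 — sample variances and covariances s[i,j] = (1/(n-1)) · Σ_k (x_{k,i} - mean_i) · (x_{k,j} - mean_j), with n-1 = 4:
  s[A,A] = ((2)·(2) + (3)·(3) + (-4)·(-4) + (-4)·(-4) + (3)·(3)) / 4 = 54/4 = 13.5
  s[A,B] = ((2)·(1.2) + (3)·(-1.8) + (-4)·(2.2) + (-4)·(-2.8) + (3)·(1.2)) / 4 = 3/4 = 0.75
  s[B,B] = ((1.2)·(1.2) + (-1.8)·(-1.8) + (2.2)·(2.2) + (-2.8)·(-2.8) + (1.2)·(1.2)) / 4 = 18.8/4 = 4.7
  Sample standard deviations s_i = √(s[i,i]):
  s(A) = √(13.5) = 3.6742
  s(B) = √(4.7) = 2.1679

Step 3 — r_{ij} = s_{ij} / (s_i · s_j):
  r[A,A] = 1 (diagonal).
  r[A,B] = 0.75 / (3.6742 · 2.1679) = 0.75 / 7.9656 = 0.0942
  r[B,B] = 1 (diagonal).

R is symmetric with unit diagonal. Assembling:

R = [[1, 0.0942],
 [0.0942, 1]]


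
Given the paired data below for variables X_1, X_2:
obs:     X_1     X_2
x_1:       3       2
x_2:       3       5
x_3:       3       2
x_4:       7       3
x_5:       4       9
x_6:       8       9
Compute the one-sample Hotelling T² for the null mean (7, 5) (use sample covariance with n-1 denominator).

Step 1 — sample mean vector:
  mean(X_1) = (3 + 3 + 3 + 7 + 4 + 8) / 6 = 28/6 = 4.6667
  mean(X_2) = (2 + 5 + 2 + 3 + 9 + 9) / 6 = 30/6 = 5
  x̄ = (4.6667, 5),  deviation x̄ - mu_0 = (4.6667, 5) - (7, 5) = (-2.3333, 0).

Step 2 — sample covariance matrix, S[i,j] = (1/(n-1)) · Σ_k (x_{k,i} - mean_i) · (x_{k,j} - mean_j), divisor n-1 = 5:
  S[X_1,X_1] = ((-1.6667)·(-1.6667) + (-1.6667)·(-1.6667) + (-1.6667)·(-1.6667) + (2.3333)·(2.3333) + (-0.6667)·(-0.6667) + (3.3333)·(3.3333)) / 5 = 25.3333/5 = 5.0667
  S[X_1,X_2] = ((-1.6667)·(-3) + (-1.6667)·(0) + (-1.6667)·(-3) + (2.3333)·(-2) + (-0.6667)·(4) + (3.3333)·(4)) / 5 = 16/5 = 3.2
  S[X_2,X_2] = ((-3)·(-3) + (0)·(0) + (-3)·(-3) + (-2)·(-2) + (4)·(4) + (4)·(4)) / 5 = 54/5 = 10.8
  S = [[5.0667, 3.2],
 [3.2, 10.8]].

Step 3 — invert S. det(S) = 5.0667·10.8 - (3.2)² = 44.48.
  S^{-1} = (1/det) · [[d, -b], [-b, a]] = [[0.2428, -0.0719],
 [-0.0719, 0.1139]].

Step 4 — quadratic form (x̄ - mu_0)^T · S^{-1} · (x̄ - mu_0):
  S^{-1} · (x̄ - mu_0) = (-0.5665, 0.1679),
  (x̄ - mu_0)^T · [...] = (-2.3333)·(-0.5665) + (0)·(0.1679) = 1.3219.

Step 5 — scale by n: T² = 6 · 1.3219 = 7.9317.

T² ≈ 7.9317


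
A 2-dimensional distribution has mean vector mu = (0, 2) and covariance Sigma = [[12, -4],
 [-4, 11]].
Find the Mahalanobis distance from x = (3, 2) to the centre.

Step 1 — centre the observation: (x - mu) = (3, 0).

Step 2 — invert Sigma. det(Sigma) = 12·11 - (-4)² = 116.
  Sigma^{-1} = (1/det) · [[d, -b], [-b, a]] = [[0.0948, 0.0345],
 [0.0345, 0.1034]].

Step 3 — form the quadratic (x - mu)^T · Sigma^{-1} · (x - mu):
  Sigma^{-1} · (x - mu) = (0.2845, 0.1034).
  (x - mu)^T · [Sigma^{-1} · (x - mu)] = (3)·(0.2845) + (0)·(0.1034) = 0.8534.

Step 4 — take square root: d = √(0.8534) ≈ 0.9238.

d(x, mu) = √(0.8534) ≈ 0.9238


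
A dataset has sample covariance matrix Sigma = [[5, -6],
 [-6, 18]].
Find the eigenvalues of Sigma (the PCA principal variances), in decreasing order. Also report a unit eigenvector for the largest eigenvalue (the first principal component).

Step 1 — characteristic polynomial of 2×2 Sigma:
  det(Sigma - λI) = λ² - trace · λ + det = 0.
  trace = 5 + 18 = 23, det = 5·18 - (-6)² = 54.
Step 2 — discriminant:
  Δ = trace² - 4·det = 529 - 216 = 313.
Step 3 — eigenvalues:
  λ = (trace ± √Δ)/2 = (23 ± 17.6918)/2,
  λ_1 = 20.3459,  λ_2 = 2.6541.

Step 4 — unit eigenvector for λ_1: solve (Sigma - λ_1 I)v = 0. First row:
  (5 - 20.3459)·v_x + (-6)·v_y = 0, i.e. (-15.3459)·v_x + (-6)·v_y = 0,
  so v ∝ (b, λ_1 - a) = (-6, 15.3459); multiply by -1 so the first entry is positive: u = (6, -15.3459).
  ||u|| = √((6)² + (-15.3459)²) = √(271.4967) ≈ 16.4772,
  v_1 = u/||u|| ≈ (0.3641, -0.9313) (||v_1|| = 1).

λ_1 = 20.3459,  λ_2 = 2.6541;  v_1 ≈ (0.3641, -0.9313)


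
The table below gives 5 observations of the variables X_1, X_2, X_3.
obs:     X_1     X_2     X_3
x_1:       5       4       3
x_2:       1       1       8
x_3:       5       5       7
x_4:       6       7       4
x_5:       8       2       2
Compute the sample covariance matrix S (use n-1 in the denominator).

Step 1 — column means:
  mean(X_1) = (5 + 1 + 5 + 6 + 8) / 5 = 25/5 = 5
  mean(X_2) = (4 + 1 + 5 + 7 + 2) / 5 = 19/5 = 3.8
  mean(X_3) = (3 + 8 + 7 + 4 + 2) / 5 = 24/5 = 4.8

Step 2 — sample covariance S[i,j] = (1/(n-1)) · Σ_k (x_{k,i} - mean_i) · (x_{k,j} - mean_j), with n-1 = 4.
  S[X_1,X_1] = ((0)·(0) + (-4)·(-4) + (0)·(0) + (1)·(1) + (3)·(3)) / 4 = 26/4 = 6.5
  S[X_1,X_2] = ((0)·(0.2) + (-4)·(-2.8) + (0)·(1.2) + (1)·(3.2) + (3)·(-1.8)) / 4 = 9/4 = 2.25
  S[X_1,X_3] = ((0)·(-1.8) + (-4)·(3.2) + (0)·(2.2) + (1)·(-0.8) + (3)·(-2.8)) / 4 = -22/4 = -5.5
  S[X_2,X_2] = ((0.2)·(0.2) + (-2.8)·(-2.8) + (1.2)·(1.2) + (3.2)·(3.2) + (-1.8)·(-1.8)) / 4 = 22.8/4 = 5.7
  S[X_2,X_3] = ((0.2)·(-1.8) + (-2.8)·(3.2) + (1.2)·(2.2) + (3.2)·(-0.8) + (-1.8)·(-2.8)) / 4 = -4.2/4 = -1.05
  S[X_3,X_3] = ((-1.8)·(-1.8) + (3.2)·(3.2) + (2.2)·(2.2) + (-0.8)·(-0.8) + (-2.8)·(-2.8)) / 4 = 26.8/4 = 6.7

S is symmetric (S[j,i] = S[i,j]). Assembling:

S = [[6.5, 2.25, -5.5],
 [2.25, 5.7, -1.05],
 [-5.5, -1.05, 6.7]]
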